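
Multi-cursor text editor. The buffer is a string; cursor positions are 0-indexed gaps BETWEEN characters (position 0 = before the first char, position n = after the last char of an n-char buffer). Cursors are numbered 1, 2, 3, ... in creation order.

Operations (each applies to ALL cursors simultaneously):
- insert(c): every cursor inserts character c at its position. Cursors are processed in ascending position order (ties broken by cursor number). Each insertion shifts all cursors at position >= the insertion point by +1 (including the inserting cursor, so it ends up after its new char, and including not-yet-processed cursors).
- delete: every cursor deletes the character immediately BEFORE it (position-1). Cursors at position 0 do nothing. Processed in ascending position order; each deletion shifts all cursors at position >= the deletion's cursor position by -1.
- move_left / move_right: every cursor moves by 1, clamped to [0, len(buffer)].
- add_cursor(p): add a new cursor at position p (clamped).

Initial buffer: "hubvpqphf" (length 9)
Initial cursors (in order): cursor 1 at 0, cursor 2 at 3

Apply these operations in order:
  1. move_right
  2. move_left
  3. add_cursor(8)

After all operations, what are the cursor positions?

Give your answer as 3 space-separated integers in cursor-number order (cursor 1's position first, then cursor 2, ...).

Answer: 0 3 8

Derivation:
After op 1 (move_right): buffer="hubvpqphf" (len 9), cursors c1@1 c2@4, authorship .........
After op 2 (move_left): buffer="hubvpqphf" (len 9), cursors c1@0 c2@3, authorship .........
After op 3 (add_cursor(8)): buffer="hubvpqphf" (len 9), cursors c1@0 c2@3 c3@8, authorship .........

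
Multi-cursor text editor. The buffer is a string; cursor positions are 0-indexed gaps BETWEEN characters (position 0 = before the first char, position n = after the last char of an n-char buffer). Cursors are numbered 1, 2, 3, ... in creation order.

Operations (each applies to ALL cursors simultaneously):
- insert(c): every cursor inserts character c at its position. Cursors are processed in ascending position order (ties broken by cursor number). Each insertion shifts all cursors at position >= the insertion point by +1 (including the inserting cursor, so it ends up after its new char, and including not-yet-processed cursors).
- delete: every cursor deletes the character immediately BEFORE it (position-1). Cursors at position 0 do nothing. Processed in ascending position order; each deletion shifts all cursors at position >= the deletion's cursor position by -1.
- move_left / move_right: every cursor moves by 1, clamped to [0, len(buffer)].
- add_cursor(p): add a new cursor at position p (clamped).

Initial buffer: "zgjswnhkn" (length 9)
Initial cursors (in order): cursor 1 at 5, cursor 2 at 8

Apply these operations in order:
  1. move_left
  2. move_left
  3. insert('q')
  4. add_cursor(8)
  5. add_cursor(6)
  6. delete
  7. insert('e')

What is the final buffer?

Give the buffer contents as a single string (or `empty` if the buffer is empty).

After op 1 (move_left): buffer="zgjswnhkn" (len 9), cursors c1@4 c2@7, authorship .........
After op 2 (move_left): buffer="zgjswnhkn" (len 9), cursors c1@3 c2@6, authorship .........
After op 3 (insert('q')): buffer="zgjqswnqhkn" (len 11), cursors c1@4 c2@8, authorship ...1...2...
After op 4 (add_cursor(8)): buffer="zgjqswnqhkn" (len 11), cursors c1@4 c2@8 c3@8, authorship ...1...2...
After op 5 (add_cursor(6)): buffer="zgjqswnqhkn" (len 11), cursors c1@4 c4@6 c2@8 c3@8, authorship ...1...2...
After op 6 (delete): buffer="zgjshkn" (len 7), cursors c1@3 c2@4 c3@4 c4@4, authorship .......
After op 7 (insert('e')): buffer="zgjeseeehkn" (len 11), cursors c1@4 c2@8 c3@8 c4@8, authorship ...1.234...

Answer: zgjeseeehkn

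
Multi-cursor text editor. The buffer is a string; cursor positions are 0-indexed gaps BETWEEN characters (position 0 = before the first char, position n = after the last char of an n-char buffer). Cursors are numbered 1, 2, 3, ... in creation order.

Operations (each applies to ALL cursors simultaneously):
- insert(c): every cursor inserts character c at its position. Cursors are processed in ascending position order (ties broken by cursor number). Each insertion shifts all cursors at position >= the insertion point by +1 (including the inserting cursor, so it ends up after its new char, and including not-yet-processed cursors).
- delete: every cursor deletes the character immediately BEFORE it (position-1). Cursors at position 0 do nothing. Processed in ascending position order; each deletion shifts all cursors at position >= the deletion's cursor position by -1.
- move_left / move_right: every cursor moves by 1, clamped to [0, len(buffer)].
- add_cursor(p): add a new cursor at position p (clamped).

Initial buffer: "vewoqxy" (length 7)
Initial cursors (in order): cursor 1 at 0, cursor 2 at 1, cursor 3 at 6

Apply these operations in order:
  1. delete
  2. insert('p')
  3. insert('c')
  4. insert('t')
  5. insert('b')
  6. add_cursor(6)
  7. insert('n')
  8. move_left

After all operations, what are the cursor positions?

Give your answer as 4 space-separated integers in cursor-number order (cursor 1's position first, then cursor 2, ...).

Answer: 10 10 19 6

Derivation:
After op 1 (delete): buffer="ewoqy" (len 5), cursors c1@0 c2@0 c3@4, authorship .....
After op 2 (insert('p')): buffer="ppewoqpy" (len 8), cursors c1@2 c2@2 c3@7, authorship 12....3.
After op 3 (insert('c')): buffer="ppccewoqpcy" (len 11), cursors c1@4 c2@4 c3@10, authorship 1212....33.
After op 4 (insert('t')): buffer="ppccttewoqpcty" (len 14), cursors c1@6 c2@6 c3@13, authorship 121212....333.
After op 5 (insert('b')): buffer="ppccttbbewoqpctby" (len 17), cursors c1@8 c2@8 c3@16, authorship 12121212....3333.
After op 6 (add_cursor(6)): buffer="ppccttbbewoqpctby" (len 17), cursors c4@6 c1@8 c2@8 c3@16, authorship 12121212....3333.
After op 7 (insert('n')): buffer="ppccttnbbnnewoqpctbny" (len 21), cursors c4@7 c1@11 c2@11 c3@20, authorship 12121241212....33333.
After op 8 (move_left): buffer="ppccttnbbnnewoqpctbny" (len 21), cursors c4@6 c1@10 c2@10 c3@19, authorship 12121241212....33333.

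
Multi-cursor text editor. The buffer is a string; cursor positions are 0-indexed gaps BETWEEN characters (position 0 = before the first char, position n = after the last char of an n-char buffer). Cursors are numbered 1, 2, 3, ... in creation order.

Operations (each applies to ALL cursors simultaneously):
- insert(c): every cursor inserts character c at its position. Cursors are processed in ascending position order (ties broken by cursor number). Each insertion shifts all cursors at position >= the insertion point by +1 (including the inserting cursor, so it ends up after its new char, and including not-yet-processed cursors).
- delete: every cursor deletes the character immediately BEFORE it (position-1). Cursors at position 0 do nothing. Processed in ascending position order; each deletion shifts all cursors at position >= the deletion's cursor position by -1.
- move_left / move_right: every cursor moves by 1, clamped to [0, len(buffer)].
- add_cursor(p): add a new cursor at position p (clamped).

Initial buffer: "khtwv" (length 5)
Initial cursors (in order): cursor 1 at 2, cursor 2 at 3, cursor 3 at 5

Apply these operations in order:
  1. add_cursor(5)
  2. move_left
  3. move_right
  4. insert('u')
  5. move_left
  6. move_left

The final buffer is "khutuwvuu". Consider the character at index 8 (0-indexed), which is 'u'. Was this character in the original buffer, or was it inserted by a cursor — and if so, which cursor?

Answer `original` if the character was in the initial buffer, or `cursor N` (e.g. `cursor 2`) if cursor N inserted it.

Answer: cursor 4

Derivation:
After op 1 (add_cursor(5)): buffer="khtwv" (len 5), cursors c1@2 c2@3 c3@5 c4@5, authorship .....
After op 2 (move_left): buffer="khtwv" (len 5), cursors c1@1 c2@2 c3@4 c4@4, authorship .....
After op 3 (move_right): buffer="khtwv" (len 5), cursors c1@2 c2@3 c3@5 c4@5, authorship .....
After op 4 (insert('u')): buffer="khutuwvuu" (len 9), cursors c1@3 c2@5 c3@9 c4@9, authorship ..1.2..34
After op 5 (move_left): buffer="khutuwvuu" (len 9), cursors c1@2 c2@4 c3@8 c4@8, authorship ..1.2..34
After op 6 (move_left): buffer="khutuwvuu" (len 9), cursors c1@1 c2@3 c3@7 c4@7, authorship ..1.2..34
Authorship (.=original, N=cursor N): . . 1 . 2 . . 3 4
Index 8: author = 4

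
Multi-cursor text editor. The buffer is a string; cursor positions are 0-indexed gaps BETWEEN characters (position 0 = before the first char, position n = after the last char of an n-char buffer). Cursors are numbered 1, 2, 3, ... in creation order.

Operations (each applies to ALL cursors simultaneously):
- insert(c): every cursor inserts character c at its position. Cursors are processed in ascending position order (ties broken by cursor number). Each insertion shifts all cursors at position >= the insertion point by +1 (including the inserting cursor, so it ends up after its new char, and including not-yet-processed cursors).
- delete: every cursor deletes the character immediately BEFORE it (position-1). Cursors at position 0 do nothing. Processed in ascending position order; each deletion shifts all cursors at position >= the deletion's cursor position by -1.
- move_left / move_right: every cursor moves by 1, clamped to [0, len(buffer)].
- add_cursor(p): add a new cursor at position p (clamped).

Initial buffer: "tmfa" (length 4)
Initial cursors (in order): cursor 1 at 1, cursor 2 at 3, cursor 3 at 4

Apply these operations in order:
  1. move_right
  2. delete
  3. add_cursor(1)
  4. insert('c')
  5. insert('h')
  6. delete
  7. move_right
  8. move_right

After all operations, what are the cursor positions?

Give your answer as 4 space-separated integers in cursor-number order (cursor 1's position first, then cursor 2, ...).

After op 1 (move_right): buffer="tmfa" (len 4), cursors c1@2 c2@4 c3@4, authorship ....
After op 2 (delete): buffer="t" (len 1), cursors c1@1 c2@1 c3@1, authorship .
After op 3 (add_cursor(1)): buffer="t" (len 1), cursors c1@1 c2@1 c3@1 c4@1, authorship .
After op 4 (insert('c')): buffer="tcccc" (len 5), cursors c1@5 c2@5 c3@5 c4@5, authorship .1234
After op 5 (insert('h')): buffer="tcccchhhh" (len 9), cursors c1@9 c2@9 c3@9 c4@9, authorship .12341234
After op 6 (delete): buffer="tcccc" (len 5), cursors c1@5 c2@5 c3@5 c4@5, authorship .1234
After op 7 (move_right): buffer="tcccc" (len 5), cursors c1@5 c2@5 c3@5 c4@5, authorship .1234
After op 8 (move_right): buffer="tcccc" (len 5), cursors c1@5 c2@5 c3@5 c4@5, authorship .1234

Answer: 5 5 5 5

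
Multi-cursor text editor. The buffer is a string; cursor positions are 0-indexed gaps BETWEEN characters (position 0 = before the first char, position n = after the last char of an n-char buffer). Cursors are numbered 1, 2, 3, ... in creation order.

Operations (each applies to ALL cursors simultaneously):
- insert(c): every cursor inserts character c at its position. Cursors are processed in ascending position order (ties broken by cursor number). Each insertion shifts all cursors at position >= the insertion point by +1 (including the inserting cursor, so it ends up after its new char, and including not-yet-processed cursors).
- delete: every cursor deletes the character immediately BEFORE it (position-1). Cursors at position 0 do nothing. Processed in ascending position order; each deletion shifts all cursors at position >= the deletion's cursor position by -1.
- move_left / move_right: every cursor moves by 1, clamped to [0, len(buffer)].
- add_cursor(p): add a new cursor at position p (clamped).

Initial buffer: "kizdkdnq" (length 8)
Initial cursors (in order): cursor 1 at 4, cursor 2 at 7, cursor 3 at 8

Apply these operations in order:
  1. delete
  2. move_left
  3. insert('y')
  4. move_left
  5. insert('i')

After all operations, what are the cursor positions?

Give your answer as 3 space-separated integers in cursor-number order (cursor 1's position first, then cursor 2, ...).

After op 1 (delete): buffer="kizkd" (len 5), cursors c1@3 c2@5 c3@5, authorship .....
After op 2 (move_left): buffer="kizkd" (len 5), cursors c1@2 c2@4 c3@4, authorship .....
After op 3 (insert('y')): buffer="kiyzkyyd" (len 8), cursors c1@3 c2@7 c3@7, authorship ..1..23.
After op 4 (move_left): buffer="kiyzkyyd" (len 8), cursors c1@2 c2@6 c3@6, authorship ..1..23.
After op 5 (insert('i')): buffer="kiiyzkyiiyd" (len 11), cursors c1@3 c2@9 c3@9, authorship ..11..2233.

Answer: 3 9 9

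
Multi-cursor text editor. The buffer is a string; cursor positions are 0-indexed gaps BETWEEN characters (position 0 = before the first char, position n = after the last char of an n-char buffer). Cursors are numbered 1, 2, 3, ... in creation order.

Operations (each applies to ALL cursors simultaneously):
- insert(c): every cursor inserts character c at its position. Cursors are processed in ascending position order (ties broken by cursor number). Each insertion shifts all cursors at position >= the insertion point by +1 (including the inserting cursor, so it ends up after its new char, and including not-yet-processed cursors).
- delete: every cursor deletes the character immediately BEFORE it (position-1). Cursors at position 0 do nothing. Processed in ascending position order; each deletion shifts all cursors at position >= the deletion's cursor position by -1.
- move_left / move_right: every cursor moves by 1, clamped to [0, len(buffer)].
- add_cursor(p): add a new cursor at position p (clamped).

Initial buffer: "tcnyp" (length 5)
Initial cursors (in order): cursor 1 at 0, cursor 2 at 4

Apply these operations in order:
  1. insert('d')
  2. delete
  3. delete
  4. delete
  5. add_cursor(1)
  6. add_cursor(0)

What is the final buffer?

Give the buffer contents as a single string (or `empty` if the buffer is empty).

After op 1 (insert('d')): buffer="dtcnydp" (len 7), cursors c1@1 c2@6, authorship 1....2.
After op 2 (delete): buffer="tcnyp" (len 5), cursors c1@0 c2@4, authorship .....
After op 3 (delete): buffer="tcnp" (len 4), cursors c1@0 c2@3, authorship ....
After op 4 (delete): buffer="tcp" (len 3), cursors c1@0 c2@2, authorship ...
After op 5 (add_cursor(1)): buffer="tcp" (len 3), cursors c1@0 c3@1 c2@2, authorship ...
After op 6 (add_cursor(0)): buffer="tcp" (len 3), cursors c1@0 c4@0 c3@1 c2@2, authorship ...

Answer: tcp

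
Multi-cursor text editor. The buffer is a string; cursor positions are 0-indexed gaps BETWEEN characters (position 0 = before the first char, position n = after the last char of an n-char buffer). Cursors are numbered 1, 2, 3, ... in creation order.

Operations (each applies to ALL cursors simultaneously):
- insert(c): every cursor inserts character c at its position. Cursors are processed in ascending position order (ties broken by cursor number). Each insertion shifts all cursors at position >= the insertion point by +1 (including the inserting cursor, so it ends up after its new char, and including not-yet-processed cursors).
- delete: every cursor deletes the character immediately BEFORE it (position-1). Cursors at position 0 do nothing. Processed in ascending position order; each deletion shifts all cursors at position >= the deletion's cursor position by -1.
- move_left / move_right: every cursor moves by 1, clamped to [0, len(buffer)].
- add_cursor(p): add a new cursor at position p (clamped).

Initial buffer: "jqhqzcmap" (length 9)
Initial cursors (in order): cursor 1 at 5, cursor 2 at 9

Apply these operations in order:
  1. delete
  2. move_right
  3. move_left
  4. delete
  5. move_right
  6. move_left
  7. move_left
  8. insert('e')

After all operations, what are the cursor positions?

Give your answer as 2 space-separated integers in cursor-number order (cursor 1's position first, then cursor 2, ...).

Answer: 3 5

Derivation:
After op 1 (delete): buffer="jqhqcma" (len 7), cursors c1@4 c2@7, authorship .......
After op 2 (move_right): buffer="jqhqcma" (len 7), cursors c1@5 c2@7, authorship .......
After op 3 (move_left): buffer="jqhqcma" (len 7), cursors c1@4 c2@6, authorship .......
After op 4 (delete): buffer="jqhca" (len 5), cursors c1@3 c2@4, authorship .....
After op 5 (move_right): buffer="jqhca" (len 5), cursors c1@4 c2@5, authorship .....
After op 6 (move_left): buffer="jqhca" (len 5), cursors c1@3 c2@4, authorship .....
After op 7 (move_left): buffer="jqhca" (len 5), cursors c1@2 c2@3, authorship .....
After op 8 (insert('e')): buffer="jqeheca" (len 7), cursors c1@3 c2@5, authorship ..1.2..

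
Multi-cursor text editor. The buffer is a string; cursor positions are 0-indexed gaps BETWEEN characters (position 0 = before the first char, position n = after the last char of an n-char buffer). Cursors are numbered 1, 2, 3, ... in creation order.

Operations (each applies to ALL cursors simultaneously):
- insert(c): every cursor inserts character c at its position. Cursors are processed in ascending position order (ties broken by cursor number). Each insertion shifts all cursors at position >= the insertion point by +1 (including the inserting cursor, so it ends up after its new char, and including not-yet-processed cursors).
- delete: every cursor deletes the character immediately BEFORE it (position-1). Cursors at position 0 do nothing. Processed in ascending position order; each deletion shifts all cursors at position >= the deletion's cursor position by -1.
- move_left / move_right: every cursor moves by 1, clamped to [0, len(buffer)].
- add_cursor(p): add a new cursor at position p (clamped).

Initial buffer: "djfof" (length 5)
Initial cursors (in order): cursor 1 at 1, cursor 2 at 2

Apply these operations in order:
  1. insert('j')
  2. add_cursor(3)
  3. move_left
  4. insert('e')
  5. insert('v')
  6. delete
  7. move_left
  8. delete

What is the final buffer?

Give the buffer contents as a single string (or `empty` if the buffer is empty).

Answer: eeejfof

Derivation:
After op 1 (insert('j')): buffer="djjjfof" (len 7), cursors c1@2 c2@4, authorship .1.2...
After op 2 (add_cursor(3)): buffer="djjjfof" (len 7), cursors c1@2 c3@3 c2@4, authorship .1.2...
After op 3 (move_left): buffer="djjjfof" (len 7), cursors c1@1 c3@2 c2@3, authorship .1.2...
After op 4 (insert('e')): buffer="dejejejfof" (len 10), cursors c1@2 c3@4 c2@6, authorship .113.22...
After op 5 (insert('v')): buffer="devjevjevjfof" (len 13), cursors c1@3 c3@6 c2@9, authorship .11133.222...
After op 6 (delete): buffer="dejejejfof" (len 10), cursors c1@2 c3@4 c2@6, authorship .113.22...
After op 7 (move_left): buffer="dejejejfof" (len 10), cursors c1@1 c3@3 c2@5, authorship .113.22...
After op 8 (delete): buffer="eeejfof" (len 7), cursors c1@0 c3@1 c2@2, authorship 1322...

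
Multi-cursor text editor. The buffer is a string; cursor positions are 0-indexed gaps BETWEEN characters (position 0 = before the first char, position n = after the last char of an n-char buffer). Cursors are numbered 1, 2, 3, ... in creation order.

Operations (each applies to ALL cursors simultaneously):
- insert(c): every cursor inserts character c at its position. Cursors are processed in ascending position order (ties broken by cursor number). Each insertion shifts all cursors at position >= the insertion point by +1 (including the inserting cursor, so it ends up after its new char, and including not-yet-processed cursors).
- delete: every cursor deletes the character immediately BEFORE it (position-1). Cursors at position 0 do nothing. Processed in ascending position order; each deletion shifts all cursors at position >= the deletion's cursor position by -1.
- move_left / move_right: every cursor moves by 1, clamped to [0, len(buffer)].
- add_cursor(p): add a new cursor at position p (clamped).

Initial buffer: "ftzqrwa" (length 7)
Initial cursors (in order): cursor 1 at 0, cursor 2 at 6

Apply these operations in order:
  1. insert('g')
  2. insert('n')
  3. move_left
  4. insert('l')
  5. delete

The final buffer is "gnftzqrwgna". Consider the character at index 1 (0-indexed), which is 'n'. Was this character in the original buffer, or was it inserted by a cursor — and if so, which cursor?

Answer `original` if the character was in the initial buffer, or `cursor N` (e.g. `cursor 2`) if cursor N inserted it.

Answer: cursor 1

Derivation:
After op 1 (insert('g')): buffer="gftzqrwga" (len 9), cursors c1@1 c2@8, authorship 1......2.
After op 2 (insert('n')): buffer="gnftzqrwgna" (len 11), cursors c1@2 c2@10, authorship 11......22.
After op 3 (move_left): buffer="gnftzqrwgna" (len 11), cursors c1@1 c2@9, authorship 11......22.
After op 4 (insert('l')): buffer="glnftzqrwglna" (len 13), cursors c1@2 c2@11, authorship 111......222.
After op 5 (delete): buffer="gnftzqrwgna" (len 11), cursors c1@1 c2@9, authorship 11......22.
Authorship (.=original, N=cursor N): 1 1 . . . . . . 2 2 .
Index 1: author = 1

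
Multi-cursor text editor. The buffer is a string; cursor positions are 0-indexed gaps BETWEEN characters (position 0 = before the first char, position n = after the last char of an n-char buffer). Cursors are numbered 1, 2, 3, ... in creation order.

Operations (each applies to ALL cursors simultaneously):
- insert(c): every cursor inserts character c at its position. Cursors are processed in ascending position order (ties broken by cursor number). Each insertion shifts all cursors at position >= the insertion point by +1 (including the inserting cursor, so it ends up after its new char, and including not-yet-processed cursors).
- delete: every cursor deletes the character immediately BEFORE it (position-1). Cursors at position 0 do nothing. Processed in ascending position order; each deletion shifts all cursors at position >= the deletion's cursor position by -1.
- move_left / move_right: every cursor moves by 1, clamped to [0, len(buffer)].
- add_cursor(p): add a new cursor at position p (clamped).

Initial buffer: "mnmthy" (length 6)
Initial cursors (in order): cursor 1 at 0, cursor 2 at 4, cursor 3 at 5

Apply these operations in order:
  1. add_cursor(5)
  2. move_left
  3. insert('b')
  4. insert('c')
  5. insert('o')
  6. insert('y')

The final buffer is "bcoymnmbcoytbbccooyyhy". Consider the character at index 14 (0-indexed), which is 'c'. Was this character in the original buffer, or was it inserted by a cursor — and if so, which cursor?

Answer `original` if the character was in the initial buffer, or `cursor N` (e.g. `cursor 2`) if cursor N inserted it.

After op 1 (add_cursor(5)): buffer="mnmthy" (len 6), cursors c1@0 c2@4 c3@5 c4@5, authorship ......
After op 2 (move_left): buffer="mnmthy" (len 6), cursors c1@0 c2@3 c3@4 c4@4, authorship ......
After op 3 (insert('b')): buffer="bmnmbtbbhy" (len 10), cursors c1@1 c2@5 c3@8 c4@8, authorship 1...2.34..
After op 4 (insert('c')): buffer="bcmnmbctbbcchy" (len 14), cursors c1@2 c2@7 c3@12 c4@12, authorship 11...22.3434..
After op 5 (insert('o')): buffer="bcomnmbcotbbccoohy" (len 18), cursors c1@3 c2@9 c3@16 c4@16, authorship 111...222.343434..
After op 6 (insert('y')): buffer="bcoymnmbcoytbbccooyyhy" (len 22), cursors c1@4 c2@11 c3@20 c4@20, authorship 1111...2222.34343434..
Authorship (.=original, N=cursor N): 1 1 1 1 . . . 2 2 2 2 . 3 4 3 4 3 4 3 4 . .
Index 14: author = 3

Answer: cursor 3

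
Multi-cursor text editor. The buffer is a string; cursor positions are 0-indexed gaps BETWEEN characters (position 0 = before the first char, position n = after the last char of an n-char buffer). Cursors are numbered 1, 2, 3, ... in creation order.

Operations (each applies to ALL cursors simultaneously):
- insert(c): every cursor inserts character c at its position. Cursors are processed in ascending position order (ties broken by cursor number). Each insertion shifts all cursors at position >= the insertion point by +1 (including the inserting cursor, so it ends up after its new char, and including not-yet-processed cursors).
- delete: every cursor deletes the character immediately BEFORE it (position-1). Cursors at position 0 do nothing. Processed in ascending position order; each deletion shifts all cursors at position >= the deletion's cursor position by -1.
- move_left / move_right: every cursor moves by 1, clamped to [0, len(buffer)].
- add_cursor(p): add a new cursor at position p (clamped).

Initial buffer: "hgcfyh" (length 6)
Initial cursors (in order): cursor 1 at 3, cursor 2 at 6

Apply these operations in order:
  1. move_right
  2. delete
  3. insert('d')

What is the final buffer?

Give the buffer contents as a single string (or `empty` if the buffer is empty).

After op 1 (move_right): buffer="hgcfyh" (len 6), cursors c1@4 c2@6, authorship ......
After op 2 (delete): buffer="hgcy" (len 4), cursors c1@3 c2@4, authorship ....
After op 3 (insert('d')): buffer="hgcdyd" (len 6), cursors c1@4 c2@6, authorship ...1.2

Answer: hgcdyd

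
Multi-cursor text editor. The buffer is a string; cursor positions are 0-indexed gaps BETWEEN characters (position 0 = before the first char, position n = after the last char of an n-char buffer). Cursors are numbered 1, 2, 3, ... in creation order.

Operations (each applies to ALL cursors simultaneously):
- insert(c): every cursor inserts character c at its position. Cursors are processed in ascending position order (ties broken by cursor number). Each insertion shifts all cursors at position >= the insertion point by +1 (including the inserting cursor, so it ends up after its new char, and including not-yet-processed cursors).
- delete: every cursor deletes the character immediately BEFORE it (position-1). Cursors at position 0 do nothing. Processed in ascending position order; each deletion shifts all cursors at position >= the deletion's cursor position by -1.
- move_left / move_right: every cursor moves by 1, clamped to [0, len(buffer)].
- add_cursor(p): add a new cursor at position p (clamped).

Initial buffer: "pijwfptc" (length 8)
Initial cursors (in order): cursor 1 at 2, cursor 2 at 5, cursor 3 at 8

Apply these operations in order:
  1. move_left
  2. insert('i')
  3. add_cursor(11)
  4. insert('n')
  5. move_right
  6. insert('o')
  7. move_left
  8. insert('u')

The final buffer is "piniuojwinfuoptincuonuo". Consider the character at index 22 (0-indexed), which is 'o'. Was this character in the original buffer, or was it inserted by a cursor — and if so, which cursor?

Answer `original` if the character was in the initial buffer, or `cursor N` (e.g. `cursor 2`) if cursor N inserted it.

After op 1 (move_left): buffer="pijwfptc" (len 8), cursors c1@1 c2@4 c3@7, authorship ........
After op 2 (insert('i')): buffer="piijwifptic" (len 11), cursors c1@2 c2@6 c3@10, authorship .1...2...3.
After op 3 (add_cursor(11)): buffer="piijwifptic" (len 11), cursors c1@2 c2@6 c3@10 c4@11, authorship .1...2...3.
After op 4 (insert('n')): buffer="pinijwinfptincn" (len 15), cursors c1@3 c2@8 c3@13 c4@15, authorship .11...22...33.4
After op 5 (move_right): buffer="pinijwinfptincn" (len 15), cursors c1@4 c2@9 c3@14 c4@15, authorship .11...22...33.4
After op 6 (insert('o')): buffer="piniojwinfoptincono" (len 19), cursors c1@5 c2@11 c3@17 c4@19, authorship .11.1..22.2..33.344
After op 7 (move_left): buffer="piniojwinfoptincono" (len 19), cursors c1@4 c2@10 c3@16 c4@18, authorship .11.1..22.2..33.344
After op 8 (insert('u')): buffer="piniuojwinfuoptincuonuo" (len 23), cursors c1@5 c2@12 c3@19 c4@22, authorship .11.11..22.22..33.33444
Authorship (.=original, N=cursor N): . 1 1 . 1 1 . . 2 2 . 2 2 . . 3 3 . 3 3 4 4 4
Index 22: author = 4

Answer: cursor 4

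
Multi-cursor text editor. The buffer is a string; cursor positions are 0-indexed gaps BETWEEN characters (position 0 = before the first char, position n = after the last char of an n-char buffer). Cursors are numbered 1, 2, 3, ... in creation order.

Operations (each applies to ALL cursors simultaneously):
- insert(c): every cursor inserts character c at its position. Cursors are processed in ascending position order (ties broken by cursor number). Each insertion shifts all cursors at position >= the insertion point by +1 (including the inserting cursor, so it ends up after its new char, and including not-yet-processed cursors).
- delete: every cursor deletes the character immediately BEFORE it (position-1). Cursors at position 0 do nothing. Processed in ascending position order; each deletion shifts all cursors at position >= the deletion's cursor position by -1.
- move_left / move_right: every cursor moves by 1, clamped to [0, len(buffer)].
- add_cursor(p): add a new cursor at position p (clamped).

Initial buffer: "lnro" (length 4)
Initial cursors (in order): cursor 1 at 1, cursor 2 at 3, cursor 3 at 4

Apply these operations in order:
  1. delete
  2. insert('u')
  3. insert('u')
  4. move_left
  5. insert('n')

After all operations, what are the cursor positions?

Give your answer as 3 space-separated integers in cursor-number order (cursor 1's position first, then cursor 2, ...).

After op 1 (delete): buffer="n" (len 1), cursors c1@0 c2@1 c3@1, authorship .
After op 2 (insert('u')): buffer="unuu" (len 4), cursors c1@1 c2@4 c3@4, authorship 1.23
After op 3 (insert('u')): buffer="uunuuuu" (len 7), cursors c1@2 c2@7 c3@7, authorship 11.2323
After op 4 (move_left): buffer="uunuuuu" (len 7), cursors c1@1 c2@6 c3@6, authorship 11.2323
After op 5 (insert('n')): buffer="ununuuunnu" (len 10), cursors c1@2 c2@9 c3@9, authorship 111.232233

Answer: 2 9 9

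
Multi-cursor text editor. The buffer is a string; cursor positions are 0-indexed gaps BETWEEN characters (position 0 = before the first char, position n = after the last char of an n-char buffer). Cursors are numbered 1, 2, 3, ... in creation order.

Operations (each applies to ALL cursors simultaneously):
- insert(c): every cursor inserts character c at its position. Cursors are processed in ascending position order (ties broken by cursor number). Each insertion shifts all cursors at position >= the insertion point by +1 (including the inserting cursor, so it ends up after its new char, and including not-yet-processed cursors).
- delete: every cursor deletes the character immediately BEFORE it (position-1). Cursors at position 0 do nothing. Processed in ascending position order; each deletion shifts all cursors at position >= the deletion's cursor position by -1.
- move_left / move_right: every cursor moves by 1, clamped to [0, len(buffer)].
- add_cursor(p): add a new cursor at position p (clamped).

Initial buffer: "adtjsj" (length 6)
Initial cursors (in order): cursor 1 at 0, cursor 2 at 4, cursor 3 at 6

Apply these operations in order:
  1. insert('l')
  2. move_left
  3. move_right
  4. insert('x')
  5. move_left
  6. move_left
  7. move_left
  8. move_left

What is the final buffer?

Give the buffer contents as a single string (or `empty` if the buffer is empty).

After op 1 (insert('l')): buffer="ladtjlsjl" (len 9), cursors c1@1 c2@6 c3@9, authorship 1....2..3
After op 2 (move_left): buffer="ladtjlsjl" (len 9), cursors c1@0 c2@5 c3@8, authorship 1....2..3
After op 3 (move_right): buffer="ladtjlsjl" (len 9), cursors c1@1 c2@6 c3@9, authorship 1....2..3
After op 4 (insert('x')): buffer="lxadtjlxsjlx" (len 12), cursors c1@2 c2@8 c3@12, authorship 11....22..33
After op 5 (move_left): buffer="lxadtjlxsjlx" (len 12), cursors c1@1 c2@7 c3@11, authorship 11....22..33
After op 6 (move_left): buffer="lxadtjlxsjlx" (len 12), cursors c1@0 c2@6 c3@10, authorship 11....22..33
After op 7 (move_left): buffer="lxadtjlxsjlx" (len 12), cursors c1@0 c2@5 c3@9, authorship 11....22..33
After op 8 (move_left): buffer="lxadtjlxsjlx" (len 12), cursors c1@0 c2@4 c3@8, authorship 11....22..33

Answer: lxadtjlxsjlx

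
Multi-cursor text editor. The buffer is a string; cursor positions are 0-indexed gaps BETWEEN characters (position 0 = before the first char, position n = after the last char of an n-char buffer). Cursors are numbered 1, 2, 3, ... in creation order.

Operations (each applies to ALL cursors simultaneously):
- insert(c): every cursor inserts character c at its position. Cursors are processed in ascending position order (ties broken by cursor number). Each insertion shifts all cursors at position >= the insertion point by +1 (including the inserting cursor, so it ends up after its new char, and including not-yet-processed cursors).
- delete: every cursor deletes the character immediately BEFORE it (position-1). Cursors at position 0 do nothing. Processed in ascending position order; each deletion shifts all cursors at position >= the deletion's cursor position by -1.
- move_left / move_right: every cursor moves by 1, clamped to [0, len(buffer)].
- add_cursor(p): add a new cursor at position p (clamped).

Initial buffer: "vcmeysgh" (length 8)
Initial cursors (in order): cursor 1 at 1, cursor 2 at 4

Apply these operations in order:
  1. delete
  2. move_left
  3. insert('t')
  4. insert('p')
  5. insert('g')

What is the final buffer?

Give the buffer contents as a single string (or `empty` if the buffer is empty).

Answer: tpgctpgmysgh

Derivation:
After op 1 (delete): buffer="cmysgh" (len 6), cursors c1@0 c2@2, authorship ......
After op 2 (move_left): buffer="cmysgh" (len 6), cursors c1@0 c2@1, authorship ......
After op 3 (insert('t')): buffer="tctmysgh" (len 8), cursors c1@1 c2@3, authorship 1.2.....
After op 4 (insert('p')): buffer="tpctpmysgh" (len 10), cursors c1@2 c2@5, authorship 11.22.....
After op 5 (insert('g')): buffer="tpgctpgmysgh" (len 12), cursors c1@3 c2@7, authorship 111.222.....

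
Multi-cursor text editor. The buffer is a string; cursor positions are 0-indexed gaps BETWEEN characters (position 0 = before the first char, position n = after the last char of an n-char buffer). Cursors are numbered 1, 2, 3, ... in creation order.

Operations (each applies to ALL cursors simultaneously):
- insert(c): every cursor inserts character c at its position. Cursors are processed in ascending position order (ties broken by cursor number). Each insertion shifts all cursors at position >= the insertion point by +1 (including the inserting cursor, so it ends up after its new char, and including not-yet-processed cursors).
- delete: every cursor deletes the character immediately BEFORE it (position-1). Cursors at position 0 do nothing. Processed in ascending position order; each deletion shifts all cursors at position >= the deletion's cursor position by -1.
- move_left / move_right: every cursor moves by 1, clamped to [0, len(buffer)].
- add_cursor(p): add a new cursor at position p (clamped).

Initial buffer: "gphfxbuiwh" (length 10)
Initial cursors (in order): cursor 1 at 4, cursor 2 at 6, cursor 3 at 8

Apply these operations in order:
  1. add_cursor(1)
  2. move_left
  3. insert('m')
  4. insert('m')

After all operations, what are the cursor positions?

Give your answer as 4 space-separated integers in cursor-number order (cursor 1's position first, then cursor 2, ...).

After op 1 (add_cursor(1)): buffer="gphfxbuiwh" (len 10), cursors c4@1 c1@4 c2@6 c3@8, authorship ..........
After op 2 (move_left): buffer="gphfxbuiwh" (len 10), cursors c4@0 c1@3 c2@5 c3@7, authorship ..........
After op 3 (insert('m')): buffer="mgphmfxmbumiwh" (len 14), cursors c4@1 c1@5 c2@8 c3@11, authorship 4...1..2..3...
After op 4 (insert('m')): buffer="mmgphmmfxmmbummiwh" (len 18), cursors c4@2 c1@7 c2@11 c3@15, authorship 44...11..22..33...

Answer: 7 11 15 2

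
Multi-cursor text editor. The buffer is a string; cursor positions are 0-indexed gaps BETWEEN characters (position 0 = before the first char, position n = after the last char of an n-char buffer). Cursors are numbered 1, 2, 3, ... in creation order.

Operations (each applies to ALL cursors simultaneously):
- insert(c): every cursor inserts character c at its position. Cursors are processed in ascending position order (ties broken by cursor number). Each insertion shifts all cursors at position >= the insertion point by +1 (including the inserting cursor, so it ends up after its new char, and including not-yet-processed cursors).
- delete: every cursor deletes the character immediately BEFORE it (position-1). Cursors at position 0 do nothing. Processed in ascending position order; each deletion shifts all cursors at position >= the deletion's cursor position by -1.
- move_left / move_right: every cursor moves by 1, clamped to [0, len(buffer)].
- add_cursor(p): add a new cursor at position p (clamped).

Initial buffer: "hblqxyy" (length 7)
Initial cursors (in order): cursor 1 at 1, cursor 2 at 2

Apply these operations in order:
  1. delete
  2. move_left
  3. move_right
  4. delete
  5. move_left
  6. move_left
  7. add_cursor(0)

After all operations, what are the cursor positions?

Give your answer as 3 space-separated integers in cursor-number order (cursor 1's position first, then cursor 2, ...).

Answer: 0 0 0

Derivation:
After op 1 (delete): buffer="lqxyy" (len 5), cursors c1@0 c2@0, authorship .....
After op 2 (move_left): buffer="lqxyy" (len 5), cursors c1@0 c2@0, authorship .....
After op 3 (move_right): buffer="lqxyy" (len 5), cursors c1@1 c2@1, authorship .....
After op 4 (delete): buffer="qxyy" (len 4), cursors c1@0 c2@0, authorship ....
After op 5 (move_left): buffer="qxyy" (len 4), cursors c1@0 c2@0, authorship ....
After op 6 (move_left): buffer="qxyy" (len 4), cursors c1@0 c2@0, authorship ....
After op 7 (add_cursor(0)): buffer="qxyy" (len 4), cursors c1@0 c2@0 c3@0, authorship ....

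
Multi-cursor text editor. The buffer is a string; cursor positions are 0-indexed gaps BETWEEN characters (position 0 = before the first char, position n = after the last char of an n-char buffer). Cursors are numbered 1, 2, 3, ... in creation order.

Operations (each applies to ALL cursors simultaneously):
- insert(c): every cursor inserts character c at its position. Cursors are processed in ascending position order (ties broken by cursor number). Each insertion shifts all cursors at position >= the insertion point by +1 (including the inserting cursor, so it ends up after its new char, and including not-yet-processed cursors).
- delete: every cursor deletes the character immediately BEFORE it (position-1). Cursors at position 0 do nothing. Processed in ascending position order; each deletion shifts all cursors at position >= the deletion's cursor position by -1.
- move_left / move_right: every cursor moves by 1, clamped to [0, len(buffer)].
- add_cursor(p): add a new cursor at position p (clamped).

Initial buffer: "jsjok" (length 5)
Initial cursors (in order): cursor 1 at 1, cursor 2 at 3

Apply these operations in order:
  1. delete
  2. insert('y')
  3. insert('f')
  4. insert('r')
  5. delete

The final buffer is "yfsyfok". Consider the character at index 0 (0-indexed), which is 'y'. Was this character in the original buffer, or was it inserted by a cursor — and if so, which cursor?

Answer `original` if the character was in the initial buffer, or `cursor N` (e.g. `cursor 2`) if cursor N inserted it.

Answer: cursor 1

Derivation:
After op 1 (delete): buffer="sok" (len 3), cursors c1@0 c2@1, authorship ...
After op 2 (insert('y')): buffer="ysyok" (len 5), cursors c1@1 c2@3, authorship 1.2..
After op 3 (insert('f')): buffer="yfsyfok" (len 7), cursors c1@2 c2@5, authorship 11.22..
After op 4 (insert('r')): buffer="yfrsyfrok" (len 9), cursors c1@3 c2@7, authorship 111.222..
After op 5 (delete): buffer="yfsyfok" (len 7), cursors c1@2 c2@5, authorship 11.22..
Authorship (.=original, N=cursor N): 1 1 . 2 2 . .
Index 0: author = 1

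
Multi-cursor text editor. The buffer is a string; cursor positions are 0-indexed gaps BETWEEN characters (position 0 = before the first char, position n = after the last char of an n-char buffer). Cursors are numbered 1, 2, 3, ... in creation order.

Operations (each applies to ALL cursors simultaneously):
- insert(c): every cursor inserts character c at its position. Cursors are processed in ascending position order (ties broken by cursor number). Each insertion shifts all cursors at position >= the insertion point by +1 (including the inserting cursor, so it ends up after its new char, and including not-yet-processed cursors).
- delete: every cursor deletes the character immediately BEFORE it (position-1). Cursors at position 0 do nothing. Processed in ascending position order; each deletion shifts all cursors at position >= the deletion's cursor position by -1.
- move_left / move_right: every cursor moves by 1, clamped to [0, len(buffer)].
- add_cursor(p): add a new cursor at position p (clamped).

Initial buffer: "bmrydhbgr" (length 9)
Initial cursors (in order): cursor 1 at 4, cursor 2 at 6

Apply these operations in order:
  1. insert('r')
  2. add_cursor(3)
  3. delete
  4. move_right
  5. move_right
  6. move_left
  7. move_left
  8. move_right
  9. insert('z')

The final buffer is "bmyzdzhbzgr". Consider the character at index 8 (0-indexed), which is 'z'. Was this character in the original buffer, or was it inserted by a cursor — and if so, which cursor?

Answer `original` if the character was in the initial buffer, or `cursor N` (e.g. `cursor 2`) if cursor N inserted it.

After op 1 (insert('r')): buffer="bmryrdhrbgr" (len 11), cursors c1@5 c2@8, authorship ....1..2...
After op 2 (add_cursor(3)): buffer="bmryrdhrbgr" (len 11), cursors c3@3 c1@5 c2@8, authorship ....1..2...
After op 3 (delete): buffer="bmydhbgr" (len 8), cursors c3@2 c1@3 c2@5, authorship ........
After op 4 (move_right): buffer="bmydhbgr" (len 8), cursors c3@3 c1@4 c2@6, authorship ........
After op 5 (move_right): buffer="bmydhbgr" (len 8), cursors c3@4 c1@5 c2@7, authorship ........
After op 6 (move_left): buffer="bmydhbgr" (len 8), cursors c3@3 c1@4 c2@6, authorship ........
After op 7 (move_left): buffer="bmydhbgr" (len 8), cursors c3@2 c1@3 c2@5, authorship ........
After op 8 (move_right): buffer="bmydhbgr" (len 8), cursors c3@3 c1@4 c2@6, authorship ........
After op 9 (insert('z')): buffer="bmyzdzhbzgr" (len 11), cursors c3@4 c1@6 c2@9, authorship ...3.1..2..
Authorship (.=original, N=cursor N): . . . 3 . 1 . . 2 . .
Index 8: author = 2

Answer: cursor 2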